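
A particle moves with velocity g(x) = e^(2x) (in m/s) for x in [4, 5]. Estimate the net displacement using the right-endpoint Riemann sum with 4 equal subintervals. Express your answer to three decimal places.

12101.011

Δx = (5 − 4)/4 = 0.25.
Right endpoints: 4.25, 4.5, 4.75, 5.
g(4.25) ≈ 4914.769, g(4.5) ≈ 8103.084, g(4.75) ≈ 13359.727, g(5) ≈ 22026.466.
Sum = Δx · [g(4.25) + g(4.5) + g(4.75) + g(5)].
Sum ≈ 12101.011.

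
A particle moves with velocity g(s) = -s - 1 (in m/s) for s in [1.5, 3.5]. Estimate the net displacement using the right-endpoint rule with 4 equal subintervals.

-7.5

Δs = (3.5 − 1.5)/4 = 0.5.
Right endpoints: 2, 2.5, 3, 3.5.
g(2) = -3, g(2.5) = -3.5, g(3) = -4, g(3.5) = -4.5.
Sum = Δs · [g(2) + g(2.5) + g(3) + g(3.5)].
Sum = -7.5.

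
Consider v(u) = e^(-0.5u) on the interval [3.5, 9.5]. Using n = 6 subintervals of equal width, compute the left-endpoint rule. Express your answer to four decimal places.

0.4197

Δu = (9.5 − 3.5)/6 = 1.
Left endpoints: 3.5, 4.5, 5.5, 6.5, 7.5, 8.5.
v(3.5) ≈ 0.1738, v(4.5) ≈ 0.1054, v(5.5) ≈ 0.0639, v(6.5) ≈ 0.0388, v(7.5) ≈ 0.0235, v(8.5) ≈ 0.0143.
Sum = Δu · [v(3.5) + v(4.5) + v(5.5) + ...].
Sum ≈ 0.4197.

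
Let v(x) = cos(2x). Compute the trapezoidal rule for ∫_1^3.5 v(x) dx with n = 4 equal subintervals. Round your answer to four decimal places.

Δx = (3.5 − 1)/4 = 0.625.
v(1) ≈ -0.4161, v(1.625) ≈ -0.9941, v(2.25) ≈ -0.2108, v(2.875) ≈ 0.8612, v(3.5) ≈ 0.7539.
T_4 = (Δx/2)·[v(x_0) + 2v(x_1) + 2v(x_2) + 2v(x_3) + v(x_4)].
Sum ≈ -0.1093.

-0.1093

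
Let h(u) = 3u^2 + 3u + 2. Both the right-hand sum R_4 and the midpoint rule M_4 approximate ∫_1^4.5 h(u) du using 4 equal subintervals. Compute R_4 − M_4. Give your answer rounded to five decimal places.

R_4 = 157.19921875.
M_4 ≈ 125.3300781.
R_4 − M_4 ≈ 31.86914.

31.86914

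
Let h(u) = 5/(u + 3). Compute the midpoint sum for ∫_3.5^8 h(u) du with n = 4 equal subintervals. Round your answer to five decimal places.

2.62643

Δu = (8 − 3.5)/4 = 1.125.
Midpoints: 4.0625, 5.1875, 6.3125, 7.4375.
h(4.0625) = 80/113, h(5.1875) = 80/131, h(6.3125) = 80/149, h(7.4375) = 80/167.
Sum = Δu · [h(4.0625) + h(5.1875) + h(6.3125) + h(7.4375)].
Sum ≈ 2.62643.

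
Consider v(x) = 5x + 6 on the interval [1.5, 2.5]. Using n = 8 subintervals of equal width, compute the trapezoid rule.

Δx = (2.5 − 1.5)/8 = 0.125.
v(1.5) = 13.5, v(1.625) = 14.125, v(1.75) = 14.75, v(1.875) = 15.375, v(2) = 16, v(2.125) = 16.625, v(2.25) = 17.25, v(2.375) = 17.875, v(2.5) = 18.5.
T_8 = (Δx/2)·[v(x_0) + 2v(x_1) + ... + 2v(x_{7}) + v(x_8)].
Sum = 16.

16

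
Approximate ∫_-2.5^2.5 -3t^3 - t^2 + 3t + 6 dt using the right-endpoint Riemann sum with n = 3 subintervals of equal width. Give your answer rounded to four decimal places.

Δt = (2.5 − (-2.5))/3 = 5/3.
Right endpoints: -5/6, 5/6, 2.5.
f(-5/6) = 109/24, f(5/6) = 437/72, f(2.5) = -39.625.
Sum = Δt · [f(-5/6) + f(5/6) + f(2.5)].
Sum ≈ -48.3565.

-48.3565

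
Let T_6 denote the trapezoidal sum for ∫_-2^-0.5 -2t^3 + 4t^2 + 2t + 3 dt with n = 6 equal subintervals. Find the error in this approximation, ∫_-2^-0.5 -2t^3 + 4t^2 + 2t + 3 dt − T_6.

-0.1796875

Exact integral: ∫_-2^-0.5 f(t) dt = 19.21875.
T_6 = 19.3984375.
Error = 19.21875 − 19.3984375 = -0.1796875.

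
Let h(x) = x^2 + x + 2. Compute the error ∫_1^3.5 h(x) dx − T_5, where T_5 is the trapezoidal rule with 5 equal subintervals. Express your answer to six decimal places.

Exact integral: ∫_1^3.5 h(x) dx ≈ 24.58333333.
T_5 = 24.6875.
Error ≈ 24.58333333 − 24.6875 ≈ -0.104167.

-0.104167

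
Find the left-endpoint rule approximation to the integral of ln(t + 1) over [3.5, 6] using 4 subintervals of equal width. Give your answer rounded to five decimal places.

Δt = (6 − 3.5)/4 = 0.625.
Left endpoints: 3.5, 4.125, 4.75, 5.375.
f(3.5) ≈ 1.50408, f(4.125) ≈ 1.63413, f(4.75) ≈ 1.74920, f(5.375) ≈ 1.85238.
Sum = Δt · [f(3.5) + f(4.125) + f(4.75) + f(5.375)].
Sum ≈ 4.21237.

4.21237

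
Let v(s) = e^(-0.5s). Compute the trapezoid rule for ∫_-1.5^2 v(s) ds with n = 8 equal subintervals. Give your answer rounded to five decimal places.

3.51218

Δs = (2 − (-1.5))/8 = 0.4375.
v(-1.5) ≈ 2.11700, v(-1.0625) ≈ 1.70106, v(-0.625) ≈ 1.36684, v(-0.1875) ≈ 1.09829, v(0.25) ≈ 0.88250, v(0.6875) ≈ 0.70911, v(1.125) ≈ 0.56978, v(1.5625) ≈ 0.45783, v(2) ≈ 0.36788.
T_8 = (Δs/2)·[v(s_0) + 2v(s_1) + ... + 2v(s_{7}) + v(s_8)].
Sum ≈ 3.51218.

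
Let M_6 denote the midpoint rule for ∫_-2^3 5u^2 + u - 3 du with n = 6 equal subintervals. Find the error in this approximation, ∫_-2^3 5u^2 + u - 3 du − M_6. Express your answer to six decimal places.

Exact integral: ∫_-2^3 f(u) du ≈ 45.83333333.
M_6 ≈ 44.38657407.
Error ≈ 45.83333333 − 44.38657407 ≈ 1.446759.

1.446759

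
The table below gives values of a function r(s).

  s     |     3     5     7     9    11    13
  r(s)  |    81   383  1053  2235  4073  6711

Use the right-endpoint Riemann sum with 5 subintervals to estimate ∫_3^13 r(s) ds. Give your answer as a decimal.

28910

Δs = 2.
Sum = 2·[383 + 1053 + 2235 + 4073 + 6711] = 28910.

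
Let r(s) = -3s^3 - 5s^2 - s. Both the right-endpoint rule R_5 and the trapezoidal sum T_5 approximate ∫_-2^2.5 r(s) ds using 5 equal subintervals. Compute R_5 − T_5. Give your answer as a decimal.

-38.98125

R_5 = -101.1825.
T_5 = -62.20125.
R_5 − T_5 = -38.98125.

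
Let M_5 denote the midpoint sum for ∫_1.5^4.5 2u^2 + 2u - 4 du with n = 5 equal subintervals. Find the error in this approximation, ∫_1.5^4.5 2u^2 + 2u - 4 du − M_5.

0.18

Exact integral: ∫_1.5^4.5 f(u) du = 64.5.
M_5 = 64.32.
Error = 64.5 − 64.32 = 0.18.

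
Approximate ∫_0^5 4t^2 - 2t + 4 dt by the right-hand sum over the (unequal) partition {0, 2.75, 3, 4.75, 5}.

Subinterval widths: 2.75, 0.25, 1.75, 0.25.
Right endpoints: 2.75, 3, 4.75, 5.
f(2.75) = 28.75, f(3) = 34, f(4.75) = 84.75, f(5) = 94.
Sum = Σ Δt_i · f(t_i).
Sum = 259.375.

259.375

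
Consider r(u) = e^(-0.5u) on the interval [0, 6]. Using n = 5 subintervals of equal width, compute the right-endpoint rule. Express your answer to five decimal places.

Δu = (6 − 0)/5 = 1.2.
Right endpoints: 1.2, 2.4, 3.6, 4.8, 6.
r(1.2) ≈ 0.54881, r(2.4) ≈ 0.30119, r(3.6) ≈ 0.16530, r(4.8) ≈ 0.09072, r(6) ≈ 0.04979.
Sum = Δu · [r(1.2) + r(2.4) + r(3.6) + r(4.8) + r(6)].
Sum ≈ 1.38697.

1.38697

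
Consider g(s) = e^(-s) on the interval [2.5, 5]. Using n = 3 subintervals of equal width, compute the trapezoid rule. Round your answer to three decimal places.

Δs = (5 − 2.5)/3 = 5/6.
g(2.5) ≈ 0.082, g(10/3) ≈ 0.036, g(25/6) ≈ 0.016, g(5) ≈ 0.007.
T_3 = (Δs/2)·[g(s_0) + 2g(s_1) + 2g(s_2) + g(s_3)].
Sum ≈ 0.080.

0.080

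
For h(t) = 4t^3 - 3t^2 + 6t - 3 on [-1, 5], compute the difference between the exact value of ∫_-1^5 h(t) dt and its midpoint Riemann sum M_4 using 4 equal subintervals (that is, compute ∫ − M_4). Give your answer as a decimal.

Exact integral: ∫_-1^5 h(t) dt = 552.
M_4 = 528.375.
Error = 552 − 528.375 = 23.625.

23.625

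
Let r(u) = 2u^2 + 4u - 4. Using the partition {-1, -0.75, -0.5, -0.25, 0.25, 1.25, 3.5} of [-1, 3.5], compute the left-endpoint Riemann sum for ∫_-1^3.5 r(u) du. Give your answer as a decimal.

-0.375

Subinterval widths: 0.25, 0.25, 0.25, 0.5, 1, 2.25.
Left endpoints: -1, -0.75, -0.5, -0.25, 0.25, 1.25.
r(-1) = -6, r(-0.75) = -5.875, r(-0.5) = -5.5, r(-0.25) = -4.875, r(0.25) = -2.875, r(1.25) = 4.125.
Sum = Σ Δu_i · r(u_i).
Sum = -0.375.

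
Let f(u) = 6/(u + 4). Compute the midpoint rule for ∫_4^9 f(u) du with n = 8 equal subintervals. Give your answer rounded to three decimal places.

2.912

Δu = (9 − 4)/8 = 0.625.
Midpoints: 4.3125, 4.9375, 5.5625, 6.1875, 6.8125, 7.4375, 8.0625, 8.6875.
f(4.3125) = 96/133, f(4.9375) = 96/143, f(5.5625) = 32/51, f(6.1875) = 96/163, f(6.8125) = 96/173, f(7.4375) = 32/61, f(8.0625) = 96/193, f(8.6875) = 96/203.
Sum = Δu · [f(4.3125) + f(4.9375) + f(5.5625) + ...].
Sum ≈ 2.912.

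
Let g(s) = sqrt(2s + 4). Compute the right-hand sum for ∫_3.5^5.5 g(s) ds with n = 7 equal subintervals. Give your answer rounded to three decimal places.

7.283

Δs = (5.5 − 3.5)/7 = 2/7.
Right endpoints: 53/14, 57/14, 61/14, 65/14, 69/14, 73/14, 5.5.
g(53/14) ≈ 3.402, g(57/14) ≈ 3.485, g(61/14) ≈ 3.566, g(65/14) ≈ 3.645, g(69/14) ≈ 3.723, g(73/14) ≈ 3.798, g(5.5) ≈ 3.873.
Sum = Δs · [g(53/14) + g(57/14) + g(61/14) + ...].
Sum ≈ 7.283.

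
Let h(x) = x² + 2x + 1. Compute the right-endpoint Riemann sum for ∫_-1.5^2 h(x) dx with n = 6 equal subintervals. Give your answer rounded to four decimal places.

11.7922

Δx = (2 − (-1.5))/6 = 7/12.
Right endpoints: -11/12, -1/3, 0.25, 5/6, 17/12, 2.
h(-11/12) = 1/144, h(-1/3) = 4/9, h(0.25) = 1.5625, h(5/6) = 121/36, h(17/12) = 841/144, h(2) = 9.
Sum = Δx · [h(-11/12) + h(-1/3) + h(0.25) + ...].
Sum ≈ 11.7922.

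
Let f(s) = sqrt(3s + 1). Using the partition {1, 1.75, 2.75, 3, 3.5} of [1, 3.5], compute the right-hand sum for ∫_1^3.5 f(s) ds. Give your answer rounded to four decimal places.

7.4025

Subinterval widths: 0.75, 1, 0.25, 0.5.
Right endpoints: 1.75, 2.75, 3, 3.5.
f(1.75) ≈ 2.5000, f(2.75) ≈ 3.0414, f(3) ≈ 3.1623, f(3.5) ≈ 3.3912.
Sum = Σ Δs_i · f(s_i).
Sum ≈ 7.4025.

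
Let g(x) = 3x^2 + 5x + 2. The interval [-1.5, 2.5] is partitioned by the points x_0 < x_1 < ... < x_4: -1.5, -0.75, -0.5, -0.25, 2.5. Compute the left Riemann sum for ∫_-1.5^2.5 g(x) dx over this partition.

3.5625

Subinterval widths: 0.75, 0.25, 0.25, 2.75.
Left endpoints: -1.5, -0.75, -0.5, -0.25.
g(-1.5) = 1.25, g(-0.75) = -0.0625, g(-0.5) = 0.25, g(-0.25) = 0.9375.
Sum = Σ Δx_i · g(x_i).
Sum = 3.5625.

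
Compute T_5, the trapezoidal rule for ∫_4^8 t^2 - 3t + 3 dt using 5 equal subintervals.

89.76

Δt = (8 − 4)/5 = 0.8.
f(4) = 7, f(4.8) = 11.64, f(5.6) = 17.56, f(6.4) = 24.76, f(7.2) = 33.24, f(8) = 43.
T_5 = (Δt/2)·[f(t_0) + 2f(t_1) + ... + 2f(t_{4}) + f(t_5)].
Sum = 89.76.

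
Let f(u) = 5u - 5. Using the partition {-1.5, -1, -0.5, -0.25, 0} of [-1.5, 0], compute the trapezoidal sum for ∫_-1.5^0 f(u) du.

Subinterval widths: 0.5, 0.5, 0.25, 0.25.
f(-1.5) = -12.5, f(-1) = -10, f(-0.5) = -7.5, f(-0.25) = -6.25, f(0) = -5.
On each subinterval the trapezoid contributes (Δu_i/2)·[f(u_{i-1}) + f(u_i)].
Sum = -13.125.

-13.125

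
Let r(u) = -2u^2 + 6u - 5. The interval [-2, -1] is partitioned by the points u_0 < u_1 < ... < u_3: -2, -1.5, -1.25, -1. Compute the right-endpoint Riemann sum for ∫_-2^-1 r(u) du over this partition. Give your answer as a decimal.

Subinterval widths: 0.5, 0.25, 0.25.
Right endpoints: -1.5, -1.25, -1.
r(-1.5) = -18.5, r(-1.25) = -15.625, r(-1) = -13.
Sum = Σ Δu_i · r(u_i).
Sum = -16.40625.

-16.40625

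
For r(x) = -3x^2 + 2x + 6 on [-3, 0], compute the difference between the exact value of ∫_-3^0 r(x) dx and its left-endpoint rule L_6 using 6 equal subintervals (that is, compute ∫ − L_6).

8.625

Exact integral: ∫_-3^0 r(x) dx = -18.
L_6 = -26.625.
Error = -18 − (-26.625) = 8.625.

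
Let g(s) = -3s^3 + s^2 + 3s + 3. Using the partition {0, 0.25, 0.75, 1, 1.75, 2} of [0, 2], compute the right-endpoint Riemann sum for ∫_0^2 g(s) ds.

Subinterval widths: 0.25, 0.5, 0.25, 0.75, 0.25.
Right endpoints: 0.25, 0.75, 1, 1.75, 2.
g(0.25) = 3.765625, g(0.75) = 4.546875, g(1) = 4, g(1.75) = -4.765625, g(2) = -11.
Sum = Σ Δs_i · g(s_i).
Sum = -2.109375.

-2.109375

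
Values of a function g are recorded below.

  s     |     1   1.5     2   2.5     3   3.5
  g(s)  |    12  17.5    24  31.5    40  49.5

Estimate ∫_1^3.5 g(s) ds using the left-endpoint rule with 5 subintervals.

Δs = 0.5.
Sum = 0.5·[12 + 17.5 + 24 + 31.5 + 40] = 62.5.

62.5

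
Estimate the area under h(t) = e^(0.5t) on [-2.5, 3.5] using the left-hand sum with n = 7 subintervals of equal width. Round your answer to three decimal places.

Δt = (3.5 − (-2.5))/7 = 6/7.
Left endpoints: -2.5, -23/14, -11/14, 1/14, 13/14, 25/14, 37/14.
h(-2.5) ≈ 0.287, h(-23/14) ≈ 0.440, h(-11/14) ≈ 0.675, h(1/14) ≈ 1.036, h(13/14) ≈ 1.591, h(25/14) ≈ 2.442, h(37/14) ≈ 3.749.
Sum = Δt · [h(-2.5) + h(-23/14) + h(-11/14) + ...].
Sum ≈ 8.760.

8.760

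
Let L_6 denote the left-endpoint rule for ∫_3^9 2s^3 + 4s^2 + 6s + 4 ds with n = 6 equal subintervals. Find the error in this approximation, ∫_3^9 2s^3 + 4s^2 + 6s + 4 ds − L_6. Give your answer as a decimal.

824

Exact integral: ∫_3^9 f(s) ds = 4416.
L_6 = 3592.
Error = 4416 − 3592 = 824.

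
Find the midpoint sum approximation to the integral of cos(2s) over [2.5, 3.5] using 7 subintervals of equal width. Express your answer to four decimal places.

0.8107

Δs = (3.5 − 2.5)/7 = 1/7.
Midpoints: 18/7, 19/7, 20/7, 3, 22/7, 23/7, 24/7.
f(18/7) ≈ 0.4173, f(19/7) ≈ 0.6565, f(20/7) ≈ 0.8425, f(3) ≈ 0.9602, f(22/7) ≈ 1.0000, f(23/7) ≈ 0.9587, f(24/7) ≈ 0.8398.
Sum = Δs · [f(18/7) + f(19/7) + f(20/7) + ...].
Sum ≈ 0.8107.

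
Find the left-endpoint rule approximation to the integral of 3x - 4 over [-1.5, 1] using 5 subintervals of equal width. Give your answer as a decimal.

Δx = (1 − (-1.5))/5 = 0.5.
Left endpoints: -1.5, -1, -0.5, 0, 0.5.
f(-1.5) = -8.5, f(-1) = -7, f(-0.5) = -5.5, f(0) = -4, f(0.5) = -2.5.
Sum = Δx · [f(-1.5) + f(-1) + f(-0.5) + f(0) + f(0.5)].
Sum = -13.75.

-13.75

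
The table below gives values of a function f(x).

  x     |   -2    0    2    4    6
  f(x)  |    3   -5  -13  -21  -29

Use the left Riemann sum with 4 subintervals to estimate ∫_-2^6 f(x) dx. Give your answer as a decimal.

Δx = 2.
Sum = 2·[3 + (-5) + (-13) + (-21)] = -72.

-72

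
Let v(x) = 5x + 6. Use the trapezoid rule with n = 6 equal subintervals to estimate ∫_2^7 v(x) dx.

142.5

Δx = (7 − 2)/6 = 5/6.
v(2) = 16, v(17/6) = 121/6, v(11/3) = 73/3, v(4.5) = 28.5, v(16/3) = 98/3, v(37/6) = 221/6, v(7) = 41.
T_6 = (Δx/2)·[v(x_0) + 2v(x_1) + ... + 2v(x_{5}) + v(x_6)].
Sum = 142.5.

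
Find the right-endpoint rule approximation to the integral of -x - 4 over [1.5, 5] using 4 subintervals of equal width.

Δx = (5 − 1.5)/4 = 0.875.
Right endpoints: 2.375, 3.25, 4.125, 5.
f(2.375) = -6.375, f(3.25) = -7.25, f(4.125) = -8.125, f(5) = -9.
Sum = Δx · [f(2.375) + f(3.25) + f(4.125) + f(5)].
Sum = -26.90625.

-26.90625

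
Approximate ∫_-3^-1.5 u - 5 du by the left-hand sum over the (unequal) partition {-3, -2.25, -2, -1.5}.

-11.3125

Subinterval widths: 0.75, 0.25, 0.5.
Left endpoints: -3, -2.25, -2.
f(-3) = -8, f(-2.25) = -7.25, f(-2) = -7.
Sum = Σ Δu_i · f(u_i).
Sum = -11.3125.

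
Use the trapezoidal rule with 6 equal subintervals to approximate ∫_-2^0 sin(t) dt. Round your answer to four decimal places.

-1.4030

Δt = (0 − (-2))/6 = 1/3.
f(-2) ≈ -0.9093, f(-5/3) ≈ -0.9954, f(-4/3) ≈ -0.9719, f(-1) ≈ -0.8415, f(-2/3) ≈ -0.6184, f(-1/3) ≈ -0.3272, f(0) ≈ 0.0000.
T_6 = (Δt/2)·[f(t_0) + 2f(t_1) + ... + 2f(t_{5}) + f(t_6)].
Sum ≈ -1.4030.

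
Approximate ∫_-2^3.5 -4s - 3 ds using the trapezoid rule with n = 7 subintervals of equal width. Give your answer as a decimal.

-33

Δs = (3.5 − (-2))/7 = 11/14.
f(-2) = 5, f(-17/14) = 13/7, f(-3/7) = -9/7, f(5/14) = -31/7, f(8/7) = -53/7, f(27/14) = -75/7, f(19/7) = -97/7, f(3.5) = -17.
T_7 = (Δs/2)·[f(s_0) + 2f(s_1) + ... + 2f(s_{6}) + f(s_7)].
Sum = -33.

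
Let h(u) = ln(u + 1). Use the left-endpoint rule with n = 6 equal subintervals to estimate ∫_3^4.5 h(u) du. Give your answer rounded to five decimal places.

Δu = (4.5 − 3)/6 = 0.25.
Left endpoints: 3, 3.25, 3.5, 3.75, 4, 4.25.
h(3) ≈ 1.38629, h(3.25) ≈ 1.44692, h(3.5) ≈ 1.50408, h(3.75) ≈ 1.55814, h(4) ≈ 1.60944, h(4.25) ≈ 1.65823.
Sum = Δu · [h(3) + h(3.25) + h(3.5) + ...].
Sum ≈ 2.29078.

2.29078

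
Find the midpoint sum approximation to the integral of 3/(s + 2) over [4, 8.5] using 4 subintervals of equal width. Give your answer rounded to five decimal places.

Δs = (8.5 − 4)/4 = 1.125.
Midpoints: 4.5625, 5.6875, 6.8125, 7.9375.
f(4.5625) = 16/35, f(5.6875) = 16/41, f(6.8125) = 16/47, f(7.9375) = 16/53.
Sum = Δs · [f(4.5625) + f(5.6875) + f(6.8125) + f(7.9375)].
Sum ≈ 1.67591.

1.67591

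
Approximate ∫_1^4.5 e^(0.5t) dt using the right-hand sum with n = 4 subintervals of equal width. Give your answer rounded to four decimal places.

19.3569

Δt = (4.5 − 1)/4 = 0.875.
Right endpoints: 1.875, 2.75, 3.625, 4.5.
f(1.875) ≈ 2.5536, f(2.75) ≈ 3.9551, f(3.625) ≈ 6.1257, f(4.5) ≈ 9.4877.
Sum = Δt · [f(1.875) + f(2.75) + f(3.625) + f(4.5)].
Sum ≈ 19.3569.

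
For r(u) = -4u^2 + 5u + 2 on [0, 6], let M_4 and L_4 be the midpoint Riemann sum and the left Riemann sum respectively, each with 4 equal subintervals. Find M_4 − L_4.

M_4 = -181.5.
L_4 = -109.5.
M_4 − L_4 = -72.

-72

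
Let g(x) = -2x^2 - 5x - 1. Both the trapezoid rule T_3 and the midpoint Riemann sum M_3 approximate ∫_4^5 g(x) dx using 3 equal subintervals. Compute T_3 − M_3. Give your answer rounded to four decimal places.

-0.0556

T_3 ≈ -64.203704.
M_3 ≈ -64.148148.
T_3 − M_3 ≈ -0.0556.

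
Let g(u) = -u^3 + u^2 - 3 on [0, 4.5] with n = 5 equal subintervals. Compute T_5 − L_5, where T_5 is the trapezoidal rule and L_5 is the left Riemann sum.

T_5 = -89.13375.
L_5 = -57.24.
T_5 − L_5 = -31.89375.

-31.89375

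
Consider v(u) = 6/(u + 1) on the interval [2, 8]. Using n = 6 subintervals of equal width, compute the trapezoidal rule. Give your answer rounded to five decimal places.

Δu = (8 − 2)/6 = 1.
v(2) = 2, v(3) = 1.5, v(4) = 1.2, v(5) = 1, v(6) = 6/7, v(7) = 0.75, v(8) = 2/3.
T_6 = (Δu/2)·[v(u_0) + 2v(u_1) + ... + 2v(u_{5}) + v(u_6)].
Sum ≈ 6.64048.

6.64048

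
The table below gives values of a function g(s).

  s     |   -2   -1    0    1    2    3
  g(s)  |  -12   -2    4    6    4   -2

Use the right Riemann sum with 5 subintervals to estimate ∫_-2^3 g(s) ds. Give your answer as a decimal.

Δs = 1.
Sum = 1·[(-2) + 4 + 6 + 4 + (-2)] = 10.

10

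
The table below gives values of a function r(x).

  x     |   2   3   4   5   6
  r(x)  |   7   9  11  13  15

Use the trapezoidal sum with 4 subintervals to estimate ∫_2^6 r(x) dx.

44

Δx = 1.
T_4 = (1/2)·[7 + 2·9 + 2·11 + 2·13 + 15] = 44.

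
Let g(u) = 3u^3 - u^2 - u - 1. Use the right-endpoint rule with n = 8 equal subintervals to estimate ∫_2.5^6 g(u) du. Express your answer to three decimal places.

Δu = (6 − 2.5)/8 = 0.4375.
Right endpoints: 2.9375, 3.375, 3.8125, 4.25, 4.6875, 5.125, 5.5625, 6.
g(2.9375) = 259997/4096, g(3.375) = 50977/512, g(3.8125) = 601695/4096, g(4.25) = 206.984375, g(4.6875) = 1152329/4096, g(5.125) = 190179/512, g(5.5625) = 1961291/4096, g(6) = 605.
Sum = Δu · [g(2.9375) + g(3.375) + g(3.8125) + ...].
Sum ≈ 985.918.

985.918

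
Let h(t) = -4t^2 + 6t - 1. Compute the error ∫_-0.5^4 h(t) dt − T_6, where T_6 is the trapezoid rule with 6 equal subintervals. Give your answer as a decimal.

1.6875

Exact integral: ∫_-0.5^4 h(t) dt = -42.75.
T_6 = -44.4375.
Error = -42.75 − (-44.4375) = 1.6875.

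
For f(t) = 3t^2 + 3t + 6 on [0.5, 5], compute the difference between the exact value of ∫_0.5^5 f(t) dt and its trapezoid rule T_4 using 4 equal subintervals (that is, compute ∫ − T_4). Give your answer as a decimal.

-2.84765625

Exact integral: ∫_0.5^5 f(t) dt = 189.
T_4 = 191.84765625.
Error = 189 − 191.84765625 = -2.84765625.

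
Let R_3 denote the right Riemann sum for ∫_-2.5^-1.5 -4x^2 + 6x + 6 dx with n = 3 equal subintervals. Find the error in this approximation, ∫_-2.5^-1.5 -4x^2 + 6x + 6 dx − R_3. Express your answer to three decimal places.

-3.593

Exact integral: ∫_-2.5^-1.5 f(x) dx ≈ -22.33333.
R_3 ≈ -18.74074.
Error ≈ -22.33333 − (-18.74074) ≈ -3.593.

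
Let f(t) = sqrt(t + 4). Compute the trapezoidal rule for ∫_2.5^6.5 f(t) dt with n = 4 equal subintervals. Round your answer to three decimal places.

Δt = (6.5 − 2.5)/4 = 1.
f(2.5) ≈ 2.550, f(3.5) ≈ 2.739, f(4.5) ≈ 2.915, f(5.5) ≈ 3.082, f(6.5) ≈ 3.240.
T_4 = (Δt/2)·[f(t_0) + 2f(t_1) + 2f(t_2) + 2f(t_3) + f(t_4)].
Sum ≈ 11.631.

11.631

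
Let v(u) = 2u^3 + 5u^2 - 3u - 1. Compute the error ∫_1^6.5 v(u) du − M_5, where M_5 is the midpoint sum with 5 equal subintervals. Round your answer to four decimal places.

15.2510

Exact integral: ∫_1^6.5 v(u) du ≈ 1280.697917.
M_5 = 1265.446875.
Error ≈ 1280.697917 − 1265.446875 ≈ 15.2510.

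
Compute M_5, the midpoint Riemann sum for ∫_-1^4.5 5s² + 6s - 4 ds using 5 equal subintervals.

Δs = (4.5 − (-1))/5 = 1.1.
Midpoints: -0.45, 0.65, 1.75, 2.85, 3.95.
f(-0.45) = -5.6875, f(0.65) = 2.0125, f(1.75) = 21.8125, f(2.85) = 53.7125, f(3.95) = 97.7125.
Sum = Δs · [f(-0.45) + f(0.65) + f(1.75) + f(2.85) + f(3.95)].
Sum = 186.51875.

186.51875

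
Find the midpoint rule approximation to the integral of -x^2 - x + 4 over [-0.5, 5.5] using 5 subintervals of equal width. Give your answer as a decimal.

-45.78

Δx = (5.5 − (-0.5))/5 = 1.2.
Midpoints: 0.1, 1.3, 2.5, 3.7, 4.9.
f(0.1) = 3.89, f(1.3) = 1.01, f(2.5) = -4.75, f(3.7) = -13.39, f(4.9) = -24.91.
Sum = Δx · [f(0.1) + f(1.3) + f(2.5) + f(3.7) + f(4.9)].
Sum = -45.78.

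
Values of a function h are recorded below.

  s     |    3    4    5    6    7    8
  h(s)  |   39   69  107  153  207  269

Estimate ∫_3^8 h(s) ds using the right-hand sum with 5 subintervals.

Δs = 1.
Sum = 1·[69 + 107 + 153 + 207 + 269] = 805.

805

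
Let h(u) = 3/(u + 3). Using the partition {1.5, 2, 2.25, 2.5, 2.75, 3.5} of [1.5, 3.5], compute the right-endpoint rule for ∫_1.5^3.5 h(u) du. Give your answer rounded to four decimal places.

1.0558

Subinterval widths: 0.5, 0.25, 0.25, 0.25, 0.75.
Right endpoints: 2, 2.25, 2.5, 2.75, 3.5.
h(2) = 0.6, h(2.25) = 4/7, h(2.5) = 6/11, h(2.75) = 12/23, h(3.5) = 6/13.
Sum = Σ Δu_i · h(u_i).
Sum ≈ 1.0558.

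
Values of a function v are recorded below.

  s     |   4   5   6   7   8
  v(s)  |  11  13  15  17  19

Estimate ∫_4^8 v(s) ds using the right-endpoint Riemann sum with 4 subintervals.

64

Δs = 1.
Sum = 1·[13 + 15 + 17 + 19] = 64.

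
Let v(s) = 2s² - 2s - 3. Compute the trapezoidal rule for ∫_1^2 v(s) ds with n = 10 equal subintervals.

Δs = (2 − 1)/10 = 0.1.
v(1) = -3, v(1.1) = -2.78, v(1.2) = -2.52, v(1.3) = -2.22, v(1.4) = -1.88, v(1.5) = -1.5, v(1.6) = -1.08, v(1.7) = -0.62, v(1.8) = -0.12, v(1.9) = 0.42, v(2) = 1.
T_10 = (Δs/2)·[v(s_0) + 2v(s_1) + ... + 2v(s_{9}) + v(s_10)].
Sum = -1.33.

-1.33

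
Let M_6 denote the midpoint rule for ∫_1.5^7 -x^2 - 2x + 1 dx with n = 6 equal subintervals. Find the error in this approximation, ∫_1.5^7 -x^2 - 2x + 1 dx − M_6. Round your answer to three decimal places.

-0.385

Exact integral: ∫_1.5^7 f(x) dx ≈ -154.45833.
M_6 ≈ -154.07321.
Error ≈ -154.45833 − (-154.07321) ≈ -0.385.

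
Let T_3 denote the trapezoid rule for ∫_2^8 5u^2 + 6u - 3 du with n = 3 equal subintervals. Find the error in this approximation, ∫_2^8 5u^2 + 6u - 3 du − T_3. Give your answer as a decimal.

-20

Exact integral: ∫_2^8 f(u) du = 1002.
T_3 = 1022.
Error = 1002 − 1022 = -20.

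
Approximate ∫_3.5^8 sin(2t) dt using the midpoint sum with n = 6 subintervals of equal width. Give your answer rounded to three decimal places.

Δt = (8 − 3.5)/6 = 0.75.
Midpoints: 3.875, 4.625, 5.375, 6.125, 6.875, 7.625.
f(3.875) ≈ 0.995, f(4.625) ≈ 0.174, f(5.375) ≈ -0.970, f(6.125) ≈ -0.311, f(6.875) ≈ 0.926, f(7.625) ≈ 0.442.
Sum = Δt · [f(3.875) + f(4.625) + f(5.375) + ...].
Sum ≈ 0.942.

0.942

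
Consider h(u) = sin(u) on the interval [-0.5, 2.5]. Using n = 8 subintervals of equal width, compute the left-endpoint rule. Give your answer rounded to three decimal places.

1.457

Δu = (2.5 − (-0.5))/8 = 0.375.
Left endpoints: -0.5, -0.125, 0.25, 0.625, 1, 1.375, 1.75, 2.125.
h(-0.5) ≈ -0.479, h(-0.125) ≈ -0.125, h(0.25) ≈ 0.247, h(0.625) ≈ 0.585, h(1) ≈ 0.841, h(1.375) ≈ 0.981, h(1.75) ≈ 0.984, h(2.125) ≈ 0.850.
Sum = Δu · [h(-0.5) + h(-0.125) + h(0.25) + ...].
Sum ≈ 1.457.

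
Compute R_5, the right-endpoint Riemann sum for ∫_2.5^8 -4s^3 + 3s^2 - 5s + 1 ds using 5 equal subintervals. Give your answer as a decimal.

Δs = (8 − 2.5)/5 = 1.1.
Right endpoints: 3.6, 4.7, 5.8, 6.9, 8.
f(3.6) = -164.744, f(4.7) = -371.522, f(5.8) = -707.528, f(6.9) = -1204.706, f(8) = -1895.
Sum = Δs · [f(3.6) + f(4.7) + f(5.8) + f(6.9) + f(8)].
Sum = -4777.85.

-4777.85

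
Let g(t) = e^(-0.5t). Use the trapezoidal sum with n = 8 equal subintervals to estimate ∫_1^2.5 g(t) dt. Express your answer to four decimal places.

Δt = (2.5 − 1)/8 = 0.1875.
g(1) ≈ 0.6065, g(1.1875) ≈ 0.5523, g(1.375) ≈ 0.5028, g(1.5625) ≈ 0.4578, g(1.75) ≈ 0.4169, g(1.9375) ≈ 0.3796, g(2.125) ≈ 0.3456, g(2.3125) ≈ 0.3147, g(2.5) ≈ 0.2865.
T_8 = (Δt/2)·[g(t_0) + 2g(t_1) + ... + 2g(t_{7}) + g(t_8)].
Sum ≈ 0.6405.

0.6405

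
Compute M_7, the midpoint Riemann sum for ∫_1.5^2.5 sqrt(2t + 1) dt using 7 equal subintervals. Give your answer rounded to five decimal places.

Δt = (2.5 − 1.5)/7 = 1/7.
Midpoints: 11/7, 12/7, 13/7, 2, 15/7, 16/7, 17/7.
f(11/7) ≈ 2.03540, f(12/7) ≈ 2.10442, f(13/7) ≈ 2.17124, f(2) ≈ 2.23607, f(15/7) ≈ 2.29907, f(16/7) ≈ 2.36039, f(17/7) ≈ 2.42015.
Sum = Δt · [f(11/7) + f(12/7) + f(13/7) + ...].
Sum ≈ 2.23239.

2.23239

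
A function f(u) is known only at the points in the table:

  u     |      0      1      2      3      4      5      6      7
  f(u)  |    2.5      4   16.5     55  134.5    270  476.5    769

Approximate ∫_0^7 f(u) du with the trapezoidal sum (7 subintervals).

Δu = 1.
T_7 = (1/2)·[2.5 + 2·4 + 2·16.5 + 2·55 + 2·134.5 + 2·270 + 2·476.5 + 769] = 1342.25.

1342.25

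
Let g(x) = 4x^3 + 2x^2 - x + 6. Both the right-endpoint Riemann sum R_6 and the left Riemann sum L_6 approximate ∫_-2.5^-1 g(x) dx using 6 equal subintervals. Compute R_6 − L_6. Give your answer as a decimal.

R_6 = -11.171875.
L_6 = -22.796875.
R_6 − L_6 = 11.625.

11.625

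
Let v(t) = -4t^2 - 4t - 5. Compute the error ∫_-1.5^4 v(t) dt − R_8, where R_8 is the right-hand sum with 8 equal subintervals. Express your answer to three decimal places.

28.202

Exact integral: ∫_-1.5^4 v(t) dt ≈ -144.83333.
R_8 = -173.03515625.
Error ≈ -144.83333 − (-173.03515625) ≈ 28.202.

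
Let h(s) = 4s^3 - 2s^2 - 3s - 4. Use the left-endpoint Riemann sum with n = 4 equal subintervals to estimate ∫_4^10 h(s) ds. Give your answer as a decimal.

6486

Δs = (10 − 4)/4 = 1.5.
Left endpoints: 4, 5.5, 7, 8.5.
h(4) = 208, h(5.5) = 584.5, h(7) = 1249, h(8.5) = 2282.5.
Sum = Δs · [h(4) + h(5.5) + h(7) + h(8.5)].
Sum = 6486.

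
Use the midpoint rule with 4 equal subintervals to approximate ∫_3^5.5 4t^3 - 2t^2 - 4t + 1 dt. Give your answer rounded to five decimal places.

Δt = (5.5 − 3)/4 = 0.625.
Midpoints: 3.3125, 3.9375, 4.5625, 5.1875.
f(3.3125) = 113861/1024, f(3.9375) = 203191/1024, f(4.5625) = 328721/1024, f(5.1875) = 496451/1024.
Sum = Δt · [f(3.3125) + f(3.9375) + f(4.5625) + f(5.1875)].
Sum ≈ 697.15820.

697.15820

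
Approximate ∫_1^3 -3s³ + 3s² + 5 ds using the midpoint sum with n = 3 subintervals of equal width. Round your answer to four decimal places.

Δs = (3 − 1)/3 = 2/3.
Midpoints: 4/3, 2, 8/3.
f(4/3) = 29/9, f(2) = -7, f(8/3) = -275/9.
Sum = Δs · [f(4/3) + f(2) + f(8/3)].
Sum ≈ -22.8889.

-22.8889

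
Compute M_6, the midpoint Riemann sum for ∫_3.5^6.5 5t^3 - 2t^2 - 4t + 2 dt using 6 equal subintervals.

1830.6875

Δt = (6.5 − 3.5)/6 = 0.5.
Midpoints: 3.75, 4.25, 4.75, 5.25, 5.75, 6.25.
f(3.75) = 222.546875, f(4.25) = 332.703125, f(4.75) = 473.734375, f(5.25) = 649.390625, f(5.75) = 863.421875, f(6.25) = 1119.578125.
Sum = Δt · [f(3.75) + f(4.25) + f(4.75) + ...].
Sum = 1830.6875.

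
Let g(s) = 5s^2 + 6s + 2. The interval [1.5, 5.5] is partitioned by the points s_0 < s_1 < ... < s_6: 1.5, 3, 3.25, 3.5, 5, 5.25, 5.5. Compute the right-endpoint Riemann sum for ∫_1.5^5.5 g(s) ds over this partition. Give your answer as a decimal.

462.03125

Subinterval widths: 1.5, 0.25, 0.25, 1.5, 0.25, 0.25.
Right endpoints: 3, 3.25, 3.5, 5, 5.25, 5.5.
g(3) = 65, g(3.25) = 74.3125, g(3.5) = 84.25, g(5) = 157, g(5.25) = 171.3125, g(5.5) = 186.25.
Sum = Σ Δs_i · g(s_i).
Sum = 462.03125.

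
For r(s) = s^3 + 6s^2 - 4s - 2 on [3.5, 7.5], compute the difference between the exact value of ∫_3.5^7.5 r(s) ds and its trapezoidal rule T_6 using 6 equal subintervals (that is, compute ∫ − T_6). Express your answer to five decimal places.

Exact integral: ∫_3.5^7.5 r(s) ds = 1415.5.
T_6 ≈ 1422.1666667.
Error ≈ 1415.5 − 1422.1666667 ≈ -6.66667.

-6.66667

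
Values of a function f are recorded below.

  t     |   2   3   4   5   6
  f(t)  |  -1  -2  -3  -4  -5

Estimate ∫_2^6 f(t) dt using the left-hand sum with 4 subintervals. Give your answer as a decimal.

-10

Δt = 1.
Sum = 1·[(-1) + (-2) + (-3) + (-4)] = -10.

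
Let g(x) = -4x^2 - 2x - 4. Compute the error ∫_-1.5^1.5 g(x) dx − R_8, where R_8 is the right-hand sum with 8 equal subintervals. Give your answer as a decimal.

1.40625

Exact integral: ∫_-1.5^1.5 g(x) dx = -21.
R_8 = -22.40625.
Error = -21 − (-22.40625) = 1.40625.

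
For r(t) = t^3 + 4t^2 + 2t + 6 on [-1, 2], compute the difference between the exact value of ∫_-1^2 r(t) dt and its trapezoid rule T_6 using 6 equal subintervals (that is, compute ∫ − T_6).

-0.6875

Exact integral: ∫_-1^2 r(t) dt = 36.75.
T_6 = 37.4375.
Error = 36.75 − 37.4375 = -0.6875.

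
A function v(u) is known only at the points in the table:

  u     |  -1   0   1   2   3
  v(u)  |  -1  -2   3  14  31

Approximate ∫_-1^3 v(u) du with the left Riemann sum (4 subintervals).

Δu = 1.
Sum = 1·[(-1) + (-2) + 3 + 14] = 14.

14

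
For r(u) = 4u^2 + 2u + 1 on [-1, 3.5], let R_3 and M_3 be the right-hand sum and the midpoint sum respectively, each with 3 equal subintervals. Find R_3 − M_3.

R_3 = 121.5.
M_3 = 70.875.
R_3 − M_3 = 50.625.

50.625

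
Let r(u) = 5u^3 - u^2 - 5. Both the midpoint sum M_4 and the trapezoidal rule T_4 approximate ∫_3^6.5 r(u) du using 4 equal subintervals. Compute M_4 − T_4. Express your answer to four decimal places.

M_4 ≈ 2014.349121.
T_4 ≈ 2061.411133.
M_4 − T_4 ≈ -47.0620.

-47.0620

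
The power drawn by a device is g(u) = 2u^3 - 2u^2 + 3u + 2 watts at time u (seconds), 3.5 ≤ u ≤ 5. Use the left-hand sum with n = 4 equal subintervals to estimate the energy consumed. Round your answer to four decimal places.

178.8105

Δu = (5 − 3.5)/4 = 0.375.
Left endpoints: 3.5, 3.875, 4.25, 4.625.
g(3.5) = 73.75, g(3.875) = 99.96484375, g(4.25) = 132.15625, g(4.625) = 170.95703125.
Sum = Δu · [g(3.5) + g(3.875) + g(4.25) + g(4.625)].
Sum ≈ 178.8105.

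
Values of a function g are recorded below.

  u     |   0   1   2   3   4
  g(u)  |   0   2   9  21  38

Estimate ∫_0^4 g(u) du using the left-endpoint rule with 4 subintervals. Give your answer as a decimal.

32

Δu = 1.
Sum = 1·[0 + 2 + 9 + 21] = 32.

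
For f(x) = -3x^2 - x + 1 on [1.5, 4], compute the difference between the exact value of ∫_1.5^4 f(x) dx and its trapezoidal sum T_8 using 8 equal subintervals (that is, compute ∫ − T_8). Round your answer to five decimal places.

0.12207

Exact integral: ∫_1.5^4 f(x) dx = -65.
T_8 ≈ -65.1220703.
Error ≈ -65 − (-65.1220703) ≈ 0.12207.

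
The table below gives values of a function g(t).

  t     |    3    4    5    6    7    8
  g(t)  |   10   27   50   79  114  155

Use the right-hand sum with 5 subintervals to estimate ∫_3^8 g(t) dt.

425

Δt = 1.
Sum = 1·[27 + 50 + 79 + 114 + 155] = 425.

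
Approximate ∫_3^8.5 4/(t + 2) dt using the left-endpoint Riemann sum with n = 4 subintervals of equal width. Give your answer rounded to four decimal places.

3.2752

Δt = (8.5 − 3)/4 = 1.375.
Left endpoints: 3, 4.375, 5.75, 7.125.
f(3) = 0.8, f(4.375) = 32/51, f(5.75) = 16/31, f(7.125) = 32/73.
Sum = Δt · [f(3) + f(4.375) + f(5.75) + f(7.125)].
Sum ≈ 3.2752.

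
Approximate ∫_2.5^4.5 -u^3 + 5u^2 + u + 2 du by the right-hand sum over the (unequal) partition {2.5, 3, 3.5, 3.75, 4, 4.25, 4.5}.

Subinterval widths: 0.5, 0.5, 0.25, 0.25, 0.25, 0.25.
Right endpoints: 3, 3.5, 3.75, 4, 4.25, 4.5.
f(3) = 23, f(3.5) = 23.875, f(3.75) = 23.328125, f(4) = 22, f(4.25) = 19.796875, f(4.5) = 16.625.
Sum = Σ Δu_i · f(u_i).
Sum = 43.875.

43.875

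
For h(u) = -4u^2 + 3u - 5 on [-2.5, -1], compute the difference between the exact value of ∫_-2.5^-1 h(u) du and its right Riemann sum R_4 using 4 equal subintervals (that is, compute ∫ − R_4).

-4.640625

Exact integral: ∫_-2.5^-1 h(u) du = -34.875.
R_4 = -30.234375.
Error = -34.875 − (-30.234375) = -4.640625.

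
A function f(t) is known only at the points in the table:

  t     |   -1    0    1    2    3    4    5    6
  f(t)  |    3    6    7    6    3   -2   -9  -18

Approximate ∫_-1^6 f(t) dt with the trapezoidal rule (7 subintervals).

3.5

Δt = 1.
T_7 = (1/2)·[3 + 2·6 + 2·7 + 2·6 + 2·3 + 2·(-2) + 2·(-9) + (-18)] = 3.5.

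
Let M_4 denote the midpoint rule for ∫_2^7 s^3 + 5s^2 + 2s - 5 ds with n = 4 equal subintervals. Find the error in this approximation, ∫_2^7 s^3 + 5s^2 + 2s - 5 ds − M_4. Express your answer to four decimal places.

12.0443

Exact integral: ∫_2^7 f(s) ds ≈ 1174.583333.
M_4 = 1162.5390625.
Error ≈ 1174.583333 − 1162.5390625 ≈ 12.0443.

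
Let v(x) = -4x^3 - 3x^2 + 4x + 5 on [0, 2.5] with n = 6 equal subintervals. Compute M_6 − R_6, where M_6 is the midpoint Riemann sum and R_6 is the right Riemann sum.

M_6 ≈ -29.03646.
R_6 ≈ -45.83333.
M_6 − R_6 = 16.796875.

16.796875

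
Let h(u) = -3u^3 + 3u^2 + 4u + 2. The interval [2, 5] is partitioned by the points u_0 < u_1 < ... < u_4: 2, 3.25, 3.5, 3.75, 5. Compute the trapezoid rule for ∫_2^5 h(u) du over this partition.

-310.453125

Subinterval widths: 1.25, 0.25, 0.25, 1.25.
h(2) = -2, h(3.25) = -56.296875, h(3.5) = -75.875, h(3.75) = -99.015625, h(5) = -278.
On each subinterval the trapezoid contributes (Δu_i/2)·[h(u_{i-1}) + h(u_i)].
Sum = -310.453125.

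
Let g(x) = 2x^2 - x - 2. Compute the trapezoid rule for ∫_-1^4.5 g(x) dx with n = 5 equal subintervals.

Δx = (4.5 − (-1))/5 = 1.1.
g(-1) = 1, g(0.1) = -2.08, g(1.2) = -0.32, g(2.3) = 6.28, g(3.4) = 17.72, g(4.5) = 34.
T_5 = (Δx/2)·[g(x_0) + 2g(x_1) + ... + 2g(x_{4}) + g(x_5)].
Sum = 43.01.

43.01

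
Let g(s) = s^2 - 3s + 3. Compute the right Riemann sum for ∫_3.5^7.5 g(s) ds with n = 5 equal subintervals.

Δs = (7.5 − 3.5)/5 = 0.8.
Right endpoints: 4.3, 5.1, 5.9, 6.7, 7.5.
g(4.3) = 8.59, g(5.1) = 13.71, g(5.9) = 20.11, g(6.7) = 27.79, g(7.5) = 36.75.
Sum = Δs · [g(4.3) + g(5.1) + g(5.9) + g(6.7) + g(7.5)].
Sum = 85.56.

85.56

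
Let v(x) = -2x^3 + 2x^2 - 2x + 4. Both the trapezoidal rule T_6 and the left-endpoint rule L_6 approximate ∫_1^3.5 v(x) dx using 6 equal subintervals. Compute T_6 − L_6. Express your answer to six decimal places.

-13.802083

T_6 ≈ -48.69646991.
L_6 ≈ -34.89438657.
T_6 − L_6 ≈ -13.802083.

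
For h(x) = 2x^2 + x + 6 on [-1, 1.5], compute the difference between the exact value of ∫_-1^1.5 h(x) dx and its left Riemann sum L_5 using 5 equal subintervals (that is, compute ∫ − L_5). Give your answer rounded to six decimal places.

Exact integral: ∫_-1^1.5 h(x) dx ≈ 18.54166667.
L_5 = 17.5.
Error ≈ 18.54166667 − 17.5 ≈ 1.041667.

1.041667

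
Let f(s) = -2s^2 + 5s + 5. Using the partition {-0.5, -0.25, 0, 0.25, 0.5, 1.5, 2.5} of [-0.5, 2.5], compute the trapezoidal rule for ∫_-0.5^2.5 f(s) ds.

Subinterval widths: 0.25, 0.25, 0.25, 0.25, 1, 1.
f(-0.5) = 2, f(-0.25) = 3.625, f(0) = 5, f(0.25) = 6.125, f(0.5) = 7, f(1.5) = 8, f(2.5) = 5.
On each subinterval the trapezoid contributes (Δs_i/2)·[f(s_{i-1}) + f(s_i)].
Sum = 18.8125.

18.8125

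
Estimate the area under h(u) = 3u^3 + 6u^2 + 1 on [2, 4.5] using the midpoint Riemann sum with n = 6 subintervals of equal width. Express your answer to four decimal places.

Δu = (4.5 − 2)/6 = 5/12.
Midpoints: 53/24, 2.625, 73/24, 83/24, 3.875, 103/24.
h(53/24) = 288317/4608, h(2.625) = 49463/512, h(73/24) = 649417/4608, h(83/24) = 907067/4608, h(3.875) = 136013/512, h(103/24) = 1606567/4608.
Sum = Δu · [h(53/24) + h(2.625) + h(73/24) + ...].
Sum ≈ 463.0219.

463.0219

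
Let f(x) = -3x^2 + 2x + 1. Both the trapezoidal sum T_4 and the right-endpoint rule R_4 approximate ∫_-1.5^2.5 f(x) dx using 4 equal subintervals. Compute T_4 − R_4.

T_4 = -13.
R_4 = -15.
T_4 − R_4 = 2.

2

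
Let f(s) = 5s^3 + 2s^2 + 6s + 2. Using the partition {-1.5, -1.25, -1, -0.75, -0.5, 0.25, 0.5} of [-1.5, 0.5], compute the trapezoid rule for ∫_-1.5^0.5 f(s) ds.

-6.0234375

Subinterval widths: 0.25, 0.25, 0.25, 0.25, 0.75, 0.25.
f(-1.5) = -19.375, f(-1.25) = -12.140625, f(-1) = -7, f(-0.75) = -3.484375, f(-0.5) = -1.125, f(0.25) = 3.703125, f(0.5) = 6.125.
On each subinterval the trapezoid contributes (Δs_i/2)·[f(s_{i-1}) + f(s_i)].
Sum = -6.0234375.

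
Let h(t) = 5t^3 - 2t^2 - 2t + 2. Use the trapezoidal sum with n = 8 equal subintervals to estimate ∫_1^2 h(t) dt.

13.13671875

Δt = (2 − 1)/8 = 0.125.
h(1) = 3, h(1.125) = 2221/512, h(1.25) = 6.140625, h(1.375) = 4335/512, h(1.5) = 11.375, h(1.625) = 7641/512, h(1.75) = 19.171875, h(1.875) = 12379/512, h(2) = 30.
T_8 = (Δt/2)·[h(t_0) + 2h(t_1) + ... + 2h(t_{7}) + h(t_8)].
Sum = 13.13671875.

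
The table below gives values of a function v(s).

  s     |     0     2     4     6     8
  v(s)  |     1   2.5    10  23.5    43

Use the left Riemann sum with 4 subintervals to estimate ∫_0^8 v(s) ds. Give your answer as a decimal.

Δs = 2.
Sum = 2·[1 + 2.5 + 10 + 23.5] = 74.

74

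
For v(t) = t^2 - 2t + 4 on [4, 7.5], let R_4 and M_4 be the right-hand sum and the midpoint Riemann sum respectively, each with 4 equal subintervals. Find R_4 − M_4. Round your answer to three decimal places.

R_4 = 108.03515625.
M_4 ≈ 92.81836.
R_4 − M_4 ≈ 15.217.

15.217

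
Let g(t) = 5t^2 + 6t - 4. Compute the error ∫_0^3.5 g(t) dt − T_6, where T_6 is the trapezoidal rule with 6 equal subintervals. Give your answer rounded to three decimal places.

-0.992

Exact integral: ∫_0^3.5 g(t) dt ≈ 94.20833.
T_6 ≈ 95.20081.
Error ≈ 94.20833 − 95.20081 ≈ -0.992.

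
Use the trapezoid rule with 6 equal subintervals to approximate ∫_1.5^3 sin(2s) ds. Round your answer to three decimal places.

-0.955

Δs = (3 − 1.5)/6 = 0.25.
f(1.5) ≈ 0.141, f(1.75) ≈ -0.351, f(2) ≈ -0.757, f(2.25) ≈ -0.978, f(2.5) ≈ -0.959, f(2.75) ≈ -0.706, f(3) ≈ -0.279.
T_6 = (Δs/2)·[f(s_0) + 2f(s_1) + ... + 2f(s_{5}) + f(s_6)].
Sum ≈ -0.955.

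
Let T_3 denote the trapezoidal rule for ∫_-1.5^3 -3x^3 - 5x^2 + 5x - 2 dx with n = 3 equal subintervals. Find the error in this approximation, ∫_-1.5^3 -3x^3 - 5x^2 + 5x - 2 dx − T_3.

19.828125

Exact integral: ∫_-1.5^3 f(x) dx = -99.703125.
T_3 = -119.53125.
Error = -99.703125 − (-119.53125) = 19.828125.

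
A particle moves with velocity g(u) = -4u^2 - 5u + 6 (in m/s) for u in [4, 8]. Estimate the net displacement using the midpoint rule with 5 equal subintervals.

-692.48

Δu = (8 − 4)/5 = 0.8.
Midpoints: 4.4, 5.2, 6, 6.8, 7.6.
g(4.4) = -93.44, g(5.2) = -128.16, g(6) = -168, g(6.8) = -212.96, g(7.6) = -263.04.
Sum = Δu · [g(4.4) + g(5.2) + g(6) + g(6.8) + g(7.6)].
Sum = -692.48.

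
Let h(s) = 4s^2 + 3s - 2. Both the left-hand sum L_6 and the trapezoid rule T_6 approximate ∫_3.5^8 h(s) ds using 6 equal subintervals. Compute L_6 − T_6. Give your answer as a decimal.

L_6 = 613.125.
T_6 = 695.8125.
L_6 − T_6 = -82.6875.

-82.6875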